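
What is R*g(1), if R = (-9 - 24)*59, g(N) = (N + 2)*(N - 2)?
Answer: 5841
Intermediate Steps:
g(N) = (-2 + N)*(2 + N) (g(N) = (2 + N)*(-2 + N) = (-2 + N)*(2 + N))
R = -1947 (R = -33*59 = -1947)
R*g(1) = -1947*(-4 + 1²) = -1947*(-4 + 1) = -1947*(-3) = 5841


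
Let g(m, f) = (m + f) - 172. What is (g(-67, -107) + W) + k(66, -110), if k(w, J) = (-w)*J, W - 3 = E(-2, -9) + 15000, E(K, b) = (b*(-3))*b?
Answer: 21674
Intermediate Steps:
E(K, b) = -3*b² (E(K, b) = (-3*b)*b = -3*b²)
g(m, f) = -172 + f + m (g(m, f) = (f + m) - 172 = -172 + f + m)
W = 14760 (W = 3 + (-3*(-9)² + 15000) = 3 + (-3*81 + 15000) = 3 + (-243 + 15000) = 3 + 14757 = 14760)
k(w, J) = -J*w
(g(-67, -107) + W) + k(66, -110) = ((-172 - 107 - 67) + 14760) - 1*(-110)*66 = (-346 + 14760) + 7260 = 14414 + 7260 = 21674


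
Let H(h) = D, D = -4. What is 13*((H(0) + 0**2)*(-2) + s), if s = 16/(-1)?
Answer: -104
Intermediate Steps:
H(h) = -4
s = -16 (s = 16*(-1) = -16)
13*((H(0) + 0**2)*(-2) + s) = 13*((-4 + 0**2)*(-2) - 16) = 13*((-4 + 0)*(-2) - 16) = 13*(-4*(-2) - 16) = 13*(8 - 16) = 13*(-8) = -104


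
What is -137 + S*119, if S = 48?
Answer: 5575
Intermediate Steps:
-137 + S*119 = -137 + 48*119 = -137 + 5712 = 5575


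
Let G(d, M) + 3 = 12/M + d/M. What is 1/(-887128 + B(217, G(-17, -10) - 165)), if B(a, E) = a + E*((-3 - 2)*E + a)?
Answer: -4/4254159 ≈ -9.4026e-7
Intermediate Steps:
G(d, M) = -3 + 12/M + d/M (G(d, M) = -3 + (12/M + d/M) = -3 + 12/M + d/M)
B(a, E) = a + E*(a - 5*E) (B(a, E) = a + E*(-5*E + a) = a + E*(a - 5*E))
1/(-887128 + B(217, G(-17, -10) - 165)) = 1/(-887128 + (217 - 5*((12 - 17 - 3*(-10))/(-10) - 165)² + ((12 - 17 - 3*(-10))/(-10) - 165)*217)) = 1/(-887128 + (217 - 5*(-(12 - 17 + 30)/10 - 165)² + (-(12 - 17 + 30)/10 - 165)*217)) = 1/(-887128 + (217 - 5*(-⅒*25 - 165)² + (-⅒*25 - 165)*217)) = 1/(-887128 + (217 - 5*(-5/2 - 165)² + (-5/2 - 165)*217)) = 1/(-887128 + (217 - 5*(-335/2)² - 335/2*217)) = 1/(-887128 + (217 - 5*112225/4 - 72695/2)) = 1/(-887128 + (217 - 561125/4 - 72695/2)) = 1/(-887128 - 705647/4) = 1/(-4254159/4) = -4/4254159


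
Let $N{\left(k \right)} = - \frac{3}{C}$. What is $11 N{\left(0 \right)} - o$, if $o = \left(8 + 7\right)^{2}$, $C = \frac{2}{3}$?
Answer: $- \frac{549}{2} \approx -274.5$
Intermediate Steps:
$C = \frac{2}{3}$ ($C = 2 \cdot \frac{1}{3} = \frac{2}{3} \approx 0.66667$)
$N{\left(k \right)} = - \frac{9}{2}$ ($N{\left(k \right)} = - \frac{3}{\frac{2}{3}} = \left(-3\right) \frac{3}{2} = - \frac{9}{2}$)
$o = 225$ ($o = 15^{2} = 225$)
$11 N{\left(0 \right)} - o = 11 \left(- \frac{9}{2}\right) - 225 = - \frac{99}{2} - 225 = - \frac{549}{2}$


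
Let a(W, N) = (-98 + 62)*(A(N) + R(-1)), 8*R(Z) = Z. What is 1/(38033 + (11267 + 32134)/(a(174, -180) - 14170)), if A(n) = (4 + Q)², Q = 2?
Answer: 1819/69176921 ≈ 2.6295e-5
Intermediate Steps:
A(n) = 36 (A(n) = (4 + 2)² = 6² = 36)
R(Z) = Z/8
a(W, N) = -2583/2 (a(W, N) = (-98 + 62)*(36 + (⅛)*(-1)) = -36*(36 - ⅛) = -36*287/8 = -2583/2)
1/(38033 + (11267 + 32134)/(a(174, -180) - 14170)) = 1/(38033 + (11267 + 32134)/(-2583/2 - 14170)) = 1/(38033 + 43401/(-30923/2)) = 1/(38033 + 43401*(-2/30923)) = 1/(38033 - 5106/1819) = 1/(69176921/1819) = 1819/69176921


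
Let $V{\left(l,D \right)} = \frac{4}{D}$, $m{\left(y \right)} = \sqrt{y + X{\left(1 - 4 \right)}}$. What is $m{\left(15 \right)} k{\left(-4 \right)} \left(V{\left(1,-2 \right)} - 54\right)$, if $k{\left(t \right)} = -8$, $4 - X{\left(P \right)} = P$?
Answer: $448 \sqrt{22} \approx 2101.3$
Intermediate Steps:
$X{\left(P \right)} = 4 - P$
$m{\left(y \right)} = \sqrt{7 + y}$ ($m{\left(y \right)} = \sqrt{y + \left(4 - \left(1 - 4\right)\right)} = \sqrt{y + \left(4 - -3\right)} = \sqrt{y + \left(4 + 3\right)} = \sqrt{y + 7} = \sqrt{7 + y}$)
$m{\left(15 \right)} k{\left(-4 \right)} \left(V{\left(1,-2 \right)} - 54\right) = \sqrt{7 + 15} \left(-8\right) \left(\frac{4}{-2} - 54\right) = \sqrt{22} \left(-8\right) \left(4 \left(- \frac{1}{2}\right) - 54\right) = - 8 \sqrt{22} \left(-2 - 54\right) = - 8 \sqrt{22} \left(-56\right) = 448 \sqrt{22}$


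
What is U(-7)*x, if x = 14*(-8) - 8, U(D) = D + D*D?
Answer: -5040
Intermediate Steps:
U(D) = D + D²
x = -120 (x = -112 - 8 = -120)
U(-7)*x = -7*(1 - 7)*(-120) = -7*(-6)*(-120) = 42*(-120) = -5040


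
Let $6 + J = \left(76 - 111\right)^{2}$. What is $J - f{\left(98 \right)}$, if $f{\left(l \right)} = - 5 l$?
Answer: $1709$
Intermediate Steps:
$J = 1219$ ($J = -6 + \left(76 - 111\right)^{2} = -6 + \left(-35\right)^{2} = -6 + 1225 = 1219$)
$J - f{\left(98 \right)} = 1219 - \left(-5\right) 98 = 1219 - -490 = 1219 + 490 = 1709$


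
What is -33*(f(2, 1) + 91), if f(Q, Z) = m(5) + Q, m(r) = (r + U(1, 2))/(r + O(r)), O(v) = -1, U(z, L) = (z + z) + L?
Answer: -12573/4 ≈ -3143.3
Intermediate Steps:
U(z, L) = L + 2*z (U(z, L) = 2*z + L = L + 2*z)
m(r) = (4 + r)/(-1 + r) (m(r) = (r + (2 + 2*1))/(r - 1) = (r + (2 + 2))/(-1 + r) = (r + 4)/(-1 + r) = (4 + r)/(-1 + r))
f(Q, Z) = 9/4 + Q (f(Q, Z) = (4 + 5)/(-1 + 5) + Q = 9/4 + Q)
-33*(f(2, 1) + 91) = -33*((9/4 + 2) + 91) = -33*(17/4 + 91) = -33*381/4 = -12573/4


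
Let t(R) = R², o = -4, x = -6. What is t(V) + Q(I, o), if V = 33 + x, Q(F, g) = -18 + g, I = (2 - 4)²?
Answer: 707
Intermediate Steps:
I = 4 (I = (-2)² = 4)
V = 27 (V = 33 - 6 = 27)
t(V) + Q(I, o) = 27² + (-18 - 4) = 729 - 22 = 707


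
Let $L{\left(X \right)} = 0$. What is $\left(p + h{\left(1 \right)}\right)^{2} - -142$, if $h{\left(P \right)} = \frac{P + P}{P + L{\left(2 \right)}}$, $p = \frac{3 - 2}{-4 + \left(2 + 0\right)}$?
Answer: $\frac{577}{4} \approx 144.25$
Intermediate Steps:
$p = - \frac{1}{2}$ ($p = 1 \frac{1}{-4 + 2} = 1 \frac{1}{-2} = 1 \left(- \frac{1}{2}\right) = - \frac{1}{2} \approx -0.5$)
$h{\left(P \right)} = 2$ ($h{\left(P \right)} = \frac{P + P}{P + 0} = \frac{2 P}{P} = 2$)
$\left(p + h{\left(1 \right)}\right)^{2} - -142 = \left(- \frac{1}{2} + 2\right)^{2} - -142 = \left(\frac{3}{2}\right)^{2} + 142 = \frac{9}{4} + 142 = \frac{577}{4}$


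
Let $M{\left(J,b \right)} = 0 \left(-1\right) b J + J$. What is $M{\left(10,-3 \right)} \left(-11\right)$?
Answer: $-110$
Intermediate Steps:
$M{\left(J,b \right)} = J$ ($M{\left(J,b \right)} = 0 b J + J = 0 J + J = 0 + J = J$)
$M{\left(10,-3 \right)} \left(-11\right) = 10 \left(-11\right) = -110$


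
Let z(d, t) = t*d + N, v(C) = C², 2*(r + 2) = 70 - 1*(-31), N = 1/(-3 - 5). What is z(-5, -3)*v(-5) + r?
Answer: 3363/8 ≈ 420.38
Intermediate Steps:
N = -⅛ (N = 1/(-8) = -⅛ ≈ -0.12500)
r = 97/2 (r = -2 + (70 - 1*(-31))/2 = -2 + (70 + 31)/2 = -2 + (½)*101 = -2 + 101/2 = 97/2 ≈ 48.500)
z(d, t) = -⅛ + d*t (z(d, t) = t*d - ⅛ = d*t - ⅛ = -⅛ + d*t)
z(-5, -3)*v(-5) + r = (-⅛ - 5*(-3))*(-5)² + 97/2 = (-⅛ + 15)*25 + 97/2 = (119/8)*25 + 97/2 = 2975/8 + 97/2 = 3363/8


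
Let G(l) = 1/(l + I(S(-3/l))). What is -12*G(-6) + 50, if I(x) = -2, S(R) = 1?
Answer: 103/2 ≈ 51.500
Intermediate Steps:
G(l) = 1/(-2 + l) (G(l) = 1/(l - 2) = 1/(-2 + l))
-12*G(-6) + 50 = -12/(-2 - 6) + 50 = -12/(-8) + 50 = -12*(-⅛) + 50 = 3/2 + 50 = 103/2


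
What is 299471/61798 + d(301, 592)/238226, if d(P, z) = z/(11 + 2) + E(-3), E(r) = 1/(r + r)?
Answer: 2782438710955/574153723572 ≈ 4.8462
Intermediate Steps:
E(r) = 1/(2*r)
d(P, z) = -⅙ + z/13 (d(P, z) = z/(11 + 2) + (½)/(-3) = z/13 + (½)*(-⅓) = z/13 - ⅙ = -⅙ + z/13)
299471/61798 + d(301, 592)/238226 = 299471/61798 + (-⅙ + (1/13)*592)/238226 = 299471*(1/61798) + (-⅙ + 592/13)*(1/238226) = 299471/61798 + (3539/78)*(1/238226) = 299471/61798 + 3539/18581628 = 2782438710955/574153723572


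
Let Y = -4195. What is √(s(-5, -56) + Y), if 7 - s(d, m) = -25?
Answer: I*√4163 ≈ 64.521*I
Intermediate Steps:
s(d, m) = 32 (s(d, m) = 7 - 1*(-25) = 7 + 25 = 32)
√(s(-5, -56) + Y) = √(32 - 4195) = √(-4163) = I*√4163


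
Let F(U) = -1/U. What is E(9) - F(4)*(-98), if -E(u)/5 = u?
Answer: -139/2 ≈ -69.500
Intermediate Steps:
E(u) = -5*u
E(9) - F(4)*(-98) = -5*9 - (-1)/4*(-98) = -45 - (-1)/4*(-98) = -45 - 1*(-¼)*(-98) = -45 + (¼)*(-98) = -45 - 49/2 = -139/2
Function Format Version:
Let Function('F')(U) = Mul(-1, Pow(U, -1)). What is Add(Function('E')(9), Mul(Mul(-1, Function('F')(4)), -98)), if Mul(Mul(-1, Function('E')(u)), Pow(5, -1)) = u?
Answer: Rational(-139, 2) ≈ -69.500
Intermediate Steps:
Function('E')(u) = Mul(-5, u)
Add(Function('E')(9), Mul(Mul(-1, Function('F')(4)), -98)) = Add(Mul(-5, 9), Mul(Mul(-1, Mul(-1, Pow(4, -1))), -98)) = Add(-45, Mul(Mul(-1, Mul(-1, Rational(1, 4))), -98)) = Add(-45, Mul(Mul(-1, Rational(-1, 4)), -98)) = Add(-45, Mul(Rational(1, 4), -98)) = Add(-45, Rational(-49, 2)) = Rational(-139, 2)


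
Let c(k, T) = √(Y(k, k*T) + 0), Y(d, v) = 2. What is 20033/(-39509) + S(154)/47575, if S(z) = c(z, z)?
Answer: -20033/39509 + √2/47575 ≈ -0.50702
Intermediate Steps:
c(k, T) = √2 (c(k, T) = √(2 + 0) = √2)
S(z) = √2
20033/(-39509) + S(154)/47575 = 20033/(-39509) + √2/47575 = 20033*(-1/39509) + √2*(1/47575) = -20033/39509 + √2/47575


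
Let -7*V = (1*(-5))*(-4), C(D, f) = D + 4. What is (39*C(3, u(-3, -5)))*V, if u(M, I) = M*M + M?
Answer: -780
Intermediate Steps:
u(M, I) = M + M**2 (u(M, I) = M**2 + M = M + M**2)
C(D, f) = 4 + D
V = -20/7 (V = -1*(-5)*(-4)/7 = -(-5)*(-4)/7 = -1/7*20 = -20/7 ≈ -2.8571)
(39*C(3, u(-3, -5)))*V = (39*(4 + 3))*(-20/7) = (39*7)*(-20/7) = 273*(-20/7) = -780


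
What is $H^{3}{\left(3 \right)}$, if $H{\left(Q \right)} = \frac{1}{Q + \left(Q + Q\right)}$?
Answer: $\frac{1}{729} \approx 0.0013717$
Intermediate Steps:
$H{\left(Q \right)} = \frac{1}{3 Q}$ ($H{\left(Q \right)} = \frac{1}{Q + 2 Q} = \frac{1}{3 Q}$)
$H^{3}{\left(3 \right)} = \left(\frac{1}{3 \cdot 3}\right)^{3} = \left(\frac{1}{3} \cdot \frac{1}{3}\right)^{3} = \left(\frac{1}{9}\right)^{3} = \frac{1}{729}$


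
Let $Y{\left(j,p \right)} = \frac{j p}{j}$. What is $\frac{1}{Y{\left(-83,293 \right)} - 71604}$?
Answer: $- \frac{1}{71311} \approx -1.4023 \cdot 10^{-5}$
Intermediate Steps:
$Y{\left(j,p \right)} = p$
$\frac{1}{Y{\left(-83,293 \right)} - 71604} = \frac{1}{293 - 71604} = \frac{1}{-71311} = - \frac{1}{71311}$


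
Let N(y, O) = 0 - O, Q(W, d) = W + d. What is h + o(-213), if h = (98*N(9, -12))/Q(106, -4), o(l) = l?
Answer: -3425/17 ≈ -201.47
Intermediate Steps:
N(y, O) = -O
h = 196/17 (h = (98*(-1*(-12)))/(106 - 4) = (98*12)/102 = 1176*(1/102) = 196/17 ≈ 11.529)
h + o(-213) = 196/17 - 213 = -3425/17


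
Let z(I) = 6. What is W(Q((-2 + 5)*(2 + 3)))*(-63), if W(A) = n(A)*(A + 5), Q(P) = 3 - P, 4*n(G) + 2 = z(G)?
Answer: 441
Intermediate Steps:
n(G) = 1 (n(G) = -½ + (¼)*6 = -½ + 3/2 = 1)
W(A) = 5 + A (W(A) = 1*(A + 5) = 1*(5 + A) = 5 + A)
W(Q((-2 + 5)*(2 + 3)))*(-63) = (5 + (3 - (-2 + 5)*(2 + 3)))*(-63) = (5 + (3 - 3*5))*(-63) = (5 + (3 - 1*15))*(-63) = (5 + (3 - 15))*(-63) = (5 - 12)*(-63) = -7*(-63) = 441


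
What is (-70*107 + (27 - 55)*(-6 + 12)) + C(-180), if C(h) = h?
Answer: -7838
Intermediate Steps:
(-70*107 + (27 - 55)*(-6 + 12)) + C(-180) = (-70*107 + (27 - 55)*(-6 + 12)) - 180 = (-7490 - 28*6) - 180 = (-7490 - 168) - 180 = -7658 - 180 = -7838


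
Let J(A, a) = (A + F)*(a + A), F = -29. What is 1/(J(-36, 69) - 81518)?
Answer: -1/83663 ≈ -1.1953e-5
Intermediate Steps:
J(A, a) = (-29 + A)*(A + a) (J(A, a) = (A - 29)*(a + A) = (-29 + A)*(A + a))
1/(J(-36, 69) - 81518) = 1/(((-36)² - 29*(-36) - 29*69 - 36*69) - 81518) = 1/((1296 + 1044 - 2001 - 2484) - 81518) = 1/(-2145 - 81518) = 1/(-83663) = -1/83663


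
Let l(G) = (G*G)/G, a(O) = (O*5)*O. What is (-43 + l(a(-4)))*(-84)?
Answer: -3108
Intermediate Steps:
a(O) = 5*O**2 (a(O) = (5*O)*O = 5*O**2)
l(G) = G (l(G) = G**2/G = G)
(-43 + l(a(-4)))*(-84) = (-43 + 5*(-4)**2)*(-84) = (-43 + 5*16)*(-84) = (-43 + 80)*(-84) = 37*(-84) = -3108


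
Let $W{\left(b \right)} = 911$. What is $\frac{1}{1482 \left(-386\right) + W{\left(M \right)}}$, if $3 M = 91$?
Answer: $- \frac{1}{571141} \approx -1.7509 \cdot 10^{-6}$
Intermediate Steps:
$M = \frac{91}{3}$ ($M = \frac{1}{3} \cdot 91 = \frac{91}{3} \approx 30.333$)
$\frac{1}{1482 \left(-386\right) + W{\left(M \right)}} = \frac{1}{1482 \left(-386\right) + 911} = \frac{1}{-572052 + 911} = \frac{1}{-571141} = - \frac{1}{571141}$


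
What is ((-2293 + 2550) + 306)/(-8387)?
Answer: -563/8387 ≈ -0.067128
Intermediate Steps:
((-2293 + 2550) + 306)/(-8387) = (257 + 306)*(-1/8387) = 563*(-1/8387) = -563/8387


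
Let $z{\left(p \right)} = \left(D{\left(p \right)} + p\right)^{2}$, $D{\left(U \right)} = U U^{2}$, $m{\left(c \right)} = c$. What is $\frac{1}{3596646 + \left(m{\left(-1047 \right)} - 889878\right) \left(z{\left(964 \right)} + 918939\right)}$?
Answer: $- \frac{1}{714997105748023770441129} \approx -1.3986 \cdot 10^{-24}$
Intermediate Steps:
$D{\left(U \right)} = U^{3}$
$z{\left(p \right)} = \left(p + p^{3}\right)^{2}$ ($z{\left(p \right)} = \left(p^{3} + p\right)^{2} = \left(p + p^{3}\right)^{2}$)
$\frac{1}{3596646 + \left(m{\left(-1047 \right)} - 889878\right) \left(z{\left(964 \right)} + 918939\right)} = \frac{1}{3596646 + \left(-1047 - 889878\right) \left(964^{2} \left(1 + 964^{2}\right)^{2} + 918939\right)} = \frac{1}{3596646 - 890925 \left(929296 \left(1 + 929296\right)^{2} + 918939\right)} = \frac{1}{3596646 - 890925 \left(929296 \cdot 929297^{2} + 918939\right)} = \frac{1}{3596646 - 890925 \left(929296 \cdot 863592914209 + 918939\right)} = \frac{1}{3596646 - 890925 \left(802533440802766864 + 918939\right)} = \frac{1}{3596646 - 714997105748023774037775} = \frac{1}{-714997105748023770441129} = - \frac{1}{714997105748023770441129}$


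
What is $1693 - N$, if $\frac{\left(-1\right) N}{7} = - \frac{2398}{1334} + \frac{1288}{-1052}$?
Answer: $\frac{293276976}{175421} \approx 1671.8$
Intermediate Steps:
$N = \frac{3710777}{175421}$ ($N = - 7 \left(- \frac{2398}{1334} + \frac{1288}{-1052}\right) = - 7 \left(\left(-2398\right) \frac{1}{1334} + 1288 \left(- \frac{1}{1052}\right)\right) = - 7 \left(- \frac{1199}{667} - \frac{322}{263}\right) = \left(-7\right) \left(- \frac{530111}{175421}\right) = \frac{3710777}{175421} \approx 21.154$)
$1693 - N = 1693 - \frac{3710777}{175421} = \frac{293276976}{175421}$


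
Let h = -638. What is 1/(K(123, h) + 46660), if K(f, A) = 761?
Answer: 1/47421 ≈ 2.1088e-5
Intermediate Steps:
1/(K(123, h) + 46660) = 1/(761 + 46660) = 1/47421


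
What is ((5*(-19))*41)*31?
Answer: -120745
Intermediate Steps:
((5*(-19))*41)*31 = -95*41*31 = -3895*31 = -120745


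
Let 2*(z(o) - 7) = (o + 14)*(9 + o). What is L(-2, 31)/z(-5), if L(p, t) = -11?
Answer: -11/25 ≈ -0.44000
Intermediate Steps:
z(o) = 7 + (9 + o)*(14 + o)/2 (z(o) = 7 + ((o + 14)*(9 + o))/2 = 7 + ((14 + o)*(9 + o))/2 = 7 + ((9 + o)*(14 + o))/2 = 7 + (9 + o)*(14 + o)/2)
L(-2, 31)/z(-5) = -11/(70 + (1/2)*(-5)**2 + (23/2)*(-5)) = -11/(70 + (1/2)*25 - 115/2) = -11/(70 + 25/2 - 115/2) = -11/25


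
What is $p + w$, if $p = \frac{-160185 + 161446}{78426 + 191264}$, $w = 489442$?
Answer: $\frac{131997614241}{269690} \approx 4.8944 \cdot 10^{5}$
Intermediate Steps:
$p = \frac{1261}{269690} \approx 0.0046757$
$p + w = \frac{1261}{269690} + 489442 = \frac{131997614241}{269690}$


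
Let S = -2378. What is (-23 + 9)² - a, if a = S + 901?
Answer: 1673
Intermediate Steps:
a = -1477 (a = -2378 + 901 = -1477)
(-23 + 9)² - a = (-23 + 9)² - 1*(-1477) = (-14)² + 1477 = 196 + 1477 = 1673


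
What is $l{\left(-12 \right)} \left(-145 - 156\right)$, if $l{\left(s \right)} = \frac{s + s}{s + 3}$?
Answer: $- \frac{2408}{3} \approx -802.67$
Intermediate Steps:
$l{\left(s \right)} = \frac{2 s}{3 + s}$
$l{\left(-12 \right)} \left(-145 - 156\right) = 2 \left(-12\right) \frac{1}{3 - 12} \left(-145 - 156\right) = 2 \left(-12\right) \frac{1}{-9} \left(-301\right) = 2 \left(-12\right) \left(- \frac{1}{9}\right) \left(-301\right) = \frac{8}{3} \left(-301\right) = - \frac{2408}{3}$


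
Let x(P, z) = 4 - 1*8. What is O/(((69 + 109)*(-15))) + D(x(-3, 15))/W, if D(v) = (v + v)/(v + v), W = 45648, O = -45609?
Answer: 346993717/20313360 ≈ 17.082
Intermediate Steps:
x(P, z) = -4 (x(P, z) = 4 - 8 = -4)
D(v) = 1 (D(v) = (2*v)/((2*v)) = (2*v)*(1/(2*v)) = 1)
O/(((69 + 109)*(-15))) + D(x(-3, 15))/W = -45609*(-1/(15*(69 + 109))) + 1/45648 = -45609/(178*(-15)) + 1*(1/45648) = -45609/(-2670) + 1/45648 = -45609*(-1/2670) + 1/45648 = 15203/890 + 1/45648 = 346993717/20313360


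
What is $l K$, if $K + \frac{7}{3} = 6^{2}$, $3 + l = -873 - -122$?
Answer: $- \frac{76154}{3} \approx -25385.0$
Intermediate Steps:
$l = -754$ ($l = -3 - 751 = -754$)
$K = \frac{101}{3}$ ($K = - \frac{7}{3} + 6^{2} = - \frac{7}{3} + 36 = \frac{101}{3} \approx 33.667$)
$l K = \left(-754\right) \frac{101}{3} = - \frac{76154}{3}$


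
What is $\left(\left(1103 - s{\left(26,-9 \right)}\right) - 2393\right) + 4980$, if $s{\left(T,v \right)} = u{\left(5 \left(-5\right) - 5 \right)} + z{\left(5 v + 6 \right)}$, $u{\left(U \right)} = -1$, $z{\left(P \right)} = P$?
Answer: $3730$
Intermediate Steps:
$s{\left(T,v \right)} = 5 + 5 v$ ($s{\left(T,v \right)} = -1 + \left(5 v + 6\right) = -1 + \left(6 + 5 v\right) = 5 + 5 v$)
$\left(\left(1103 - s{\left(26,-9 \right)}\right) - 2393\right) + 4980 = \left(\left(1103 - \left(5 + 5 \left(-9\right)\right)\right) - 2393\right) + 4980 = \left(\left(1103 - \left(5 - 45\right)\right) - 2393\right) + 4980 = \left(\left(1103 - -40\right) - 2393\right) + 4980 = \left(\left(1103 + 40\right) - 2393\right) + 4980 = \left(1143 - 2393\right) + 4980 = -1250 + 4980 = 3730$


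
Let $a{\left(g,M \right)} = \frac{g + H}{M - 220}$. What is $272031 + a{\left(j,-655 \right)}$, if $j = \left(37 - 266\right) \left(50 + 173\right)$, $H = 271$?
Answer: $\frac{238077921}{875} \approx 2.7209 \cdot 10^{5}$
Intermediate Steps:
$j = -51067$ ($j = \left(-229\right) 223 = -51067$)
$a{\left(g,M \right)} = \frac{271 + g}{-220 + M}$ ($a{\left(g,M \right)} = \frac{g + 271}{M - 220} = \frac{271 + g}{-220 + M}$)
$272031 + a{\left(j,-655 \right)} = 272031 + \frac{271 - 51067}{-220 - 655} = 272031 + \frac{1}{-875} \left(-50796\right) = 272031 - - \frac{50796}{875} = 272031 + \frac{50796}{875} = \frac{238077921}{875}$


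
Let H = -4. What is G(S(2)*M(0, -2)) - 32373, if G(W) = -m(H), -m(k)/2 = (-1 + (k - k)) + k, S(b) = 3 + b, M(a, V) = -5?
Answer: -32383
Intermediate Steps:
m(k) = 2 - 2*k (m(k) = -2*((-1 + (k - k)) + k) = -2*((-1 + 0) + k) = -2*(-1 + k) = 2 - 2*k)
G(W) = -10 (G(W) = -(2 - 2*(-4)) = -(2 + 8) = -1*10 = -10)
G(S(2)*M(0, -2)) - 32373 = -10 - 32373 = -32383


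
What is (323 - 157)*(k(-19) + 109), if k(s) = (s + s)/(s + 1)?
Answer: 166000/9 ≈ 18444.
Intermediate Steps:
k(s) = 2*s/(1 + s) (k(s) = (2*s)/(1 + s) = 2*s/(1 + s))
(323 - 157)*(k(-19) + 109) = (323 - 157)*(2*(-19)/(1 - 19) + 109) = 166*(2*(-19)/(-18) + 109) = 166*(2*(-19)*(-1/18) + 109) = 166*(19/9 + 109) = 166*(1000/9) = 166000/9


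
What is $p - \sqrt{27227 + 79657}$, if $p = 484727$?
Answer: $484727 - 6 \sqrt{2969} \approx 4.844 \cdot 10^{5}$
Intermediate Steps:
$p - \sqrt{27227 + 79657} = 484727 - \sqrt{27227 + 79657} = 484727 - \sqrt{106884} = 484727 - 6 \sqrt{2969}$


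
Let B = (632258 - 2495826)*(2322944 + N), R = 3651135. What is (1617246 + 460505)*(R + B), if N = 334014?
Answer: -10287814230763204759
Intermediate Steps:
B = -4951421906144 (B = (632258 - 2495826)*(2322944 + 334014) = -1863568*2656958 = -4951421906144)
(1617246 + 460505)*(R + B) = (1617246 + 460505)*(3651135 - 4951421906144) = 2077751*(-4951418255009) = -10287814230763204759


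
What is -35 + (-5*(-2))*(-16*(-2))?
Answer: 285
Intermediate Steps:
-35 + (-5*(-2))*(-16*(-2)) = -35 + 10*32 = -35 + 320 = 285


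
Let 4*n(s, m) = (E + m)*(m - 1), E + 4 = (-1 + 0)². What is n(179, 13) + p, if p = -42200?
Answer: -42170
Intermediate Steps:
E = -3 (E = -4 + (-1 + 0)² = -4 + (-1)² = -4 + 1 = -3)
n(s, m) = (-1 + m)*(-3 + m)/4 (n(s, m) = ((-3 + m)*(m - 1))/4 = ((-3 + m)*(-1 + m))/4 = ((-1 + m)*(-3 + m))/4 = (-1 + m)*(-3 + m)/4)
n(179, 13) + p = (¾ - 1*13 + (¼)*13²) - 42200 = (¾ - 13 + (¼)*169) - 42200 = (¾ - 13 + 169/4) - 42200 = 30 - 42200 = -42170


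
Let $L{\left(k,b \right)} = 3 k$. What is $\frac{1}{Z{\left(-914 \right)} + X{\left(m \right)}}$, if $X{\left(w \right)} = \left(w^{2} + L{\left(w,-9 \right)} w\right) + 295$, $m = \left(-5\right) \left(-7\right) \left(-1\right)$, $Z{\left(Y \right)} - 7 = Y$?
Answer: $\frac{1}{4288} \approx 0.00023321$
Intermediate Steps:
$Z{\left(Y \right)} = 7 + Y$
$m = -35$ ($m = 35 \left(-1\right) = -35$)
$X{\left(w \right)} = 295 + 4 w^{2}$ ($X{\left(w \right)} = \left(w^{2} + 3 w w\right) + 295 = \left(w^{2} + 3 w^{2}\right) + 295 = 4 w^{2} + 295 = 295 + 4 w^{2}$)
$\frac{1}{Z{\left(-914 \right)} + X{\left(m \right)}} = \frac{1}{\left(7 - 914\right) + \left(295 + 4 \left(-35\right)^{2}\right)} = \frac{1}{-907 + \left(295 + 4 \cdot 1225\right)} = \frac{1}{-907 + \left(295 + 4900\right)} = \frac{1}{-907 + 5195} = \frac{1}{4288}$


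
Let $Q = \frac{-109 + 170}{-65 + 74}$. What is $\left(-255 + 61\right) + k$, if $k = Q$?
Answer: $- \frac{1685}{9} \approx -187.22$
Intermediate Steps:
$Q = \frac{61}{9} \approx 6.7778$
$k = \frac{61}{9} \approx 6.7778$
$\left(-255 + 61\right) + k = \left(-255 + 61\right) + \frac{61}{9} = -194 + \frac{61}{9} = - \frac{1685}{9}$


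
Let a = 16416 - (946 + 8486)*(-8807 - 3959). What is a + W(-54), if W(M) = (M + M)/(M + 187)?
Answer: 16016568516/133 ≈ 1.2043e+8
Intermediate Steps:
W(M) = 2*M/(187 + M) (W(M) = (2*M)/(187 + M) = 2*M/(187 + M))
a = 120425328 (a = 16416 - 9432*(-12766) = 16416 - 1*(-120408912) = 16416 + 120408912 = 120425328)
a + W(-54) = 120425328 + 2*(-54)/(187 - 54) = 120425328 + 2*(-54)/133 = 120425328 + 2*(-54)*(1/133) = 120425328 - 108/133 = 16016568516/133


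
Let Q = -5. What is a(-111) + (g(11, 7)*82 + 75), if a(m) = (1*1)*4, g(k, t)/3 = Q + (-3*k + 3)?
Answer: -8531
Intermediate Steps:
g(k, t) = -6 - 9*k (g(k, t) = 3*(-5 + (-3*k + 3)) = 3*(-5 + (3 - 3*k)) = 3*(-2 - 3*k) = -6 - 9*k)
a(m) = 4 (a(m) = 1*4 = 4)
a(-111) + (g(11, 7)*82 + 75) = 4 + ((-6 - 9*11)*82 + 75) = 4 + ((-6 - 99)*82 + 75) = 4 + (-105*82 + 75) = 4 + (-8610 + 75) = 4 - 8535 = -8531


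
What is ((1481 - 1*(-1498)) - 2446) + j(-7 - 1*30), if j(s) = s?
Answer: 496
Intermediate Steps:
((1481 - 1*(-1498)) - 2446) + j(-7 - 1*30) = ((1481 - 1*(-1498)) - 2446) + (-7 - 1*30) = ((1481 + 1498) - 2446) + (-7 - 30) = (2979 - 2446) - 37 = 533 - 37 = 496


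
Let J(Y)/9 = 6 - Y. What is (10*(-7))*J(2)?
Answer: -2520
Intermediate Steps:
J(Y) = 54 - 9*Y (J(Y) = 9*(6 - Y) = 54 - 9*Y)
(10*(-7))*J(2) = (10*(-7))*(54 - 9*2) = -70*(54 - 18) = -70*36 = -2520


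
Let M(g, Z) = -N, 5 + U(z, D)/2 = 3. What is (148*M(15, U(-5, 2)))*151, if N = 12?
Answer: -268176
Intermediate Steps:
U(z, D) = -4 (U(z, D) = -10 + 2*3 = -10 + 6 = -4)
M(g, Z) = -12 (M(g, Z) = -1*12 = -12)
(148*M(15, U(-5, 2)))*151 = (148*(-12))*151 = -1776*151 = -268176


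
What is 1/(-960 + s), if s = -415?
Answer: -1/1375 ≈ -0.00072727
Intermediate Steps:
1/(-960 + s) = 1/(-960 - 415) = 1/(-1375) = -1/1375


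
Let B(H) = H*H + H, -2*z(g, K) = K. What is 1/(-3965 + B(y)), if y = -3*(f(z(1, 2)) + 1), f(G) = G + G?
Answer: -1/3953 ≈ -0.00025297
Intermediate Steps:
z(g, K) = -K/2
f(G) = 2*G
y = 3 (y = -3*(2*(-½*2) + 1) = -3*(2*(-1) + 1) = -3*(-2 + 1) = -3*(-1) = 3)
B(H) = H + H² (B(H) = H² + H = H + H²)
1/(-3965 + B(y)) = 1/(-3965 + 3*(1 + 3)) = 1/(-3965 + 3*4) = 1/(-3965 + 12) = 1/(-3953) = -1/3953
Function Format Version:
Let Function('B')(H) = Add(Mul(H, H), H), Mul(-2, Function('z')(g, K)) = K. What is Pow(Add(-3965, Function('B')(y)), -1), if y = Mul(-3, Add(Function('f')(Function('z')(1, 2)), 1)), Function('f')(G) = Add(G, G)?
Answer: Rational(-1, 3953) ≈ -0.00025297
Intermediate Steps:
Function('z')(g, K) = Mul(Rational(-1, 2), K)
Function('f')(G) = Mul(2, G)
y = 3 (y = Mul(-3, Add(Mul(2, Mul(Rational(-1, 2), 2)), 1)) = Mul(-3, Add(Mul(2, -1), 1)) = Mul(-3, Add(-2, 1)) = Mul(-3, -1) = 3)
Function('B')(H) = Add(H, Pow(H, 2)) (Function('B')(H) = Add(Pow(H, 2), H) = Add(H, Pow(H, 2)))
Pow(Add(-3965, Function('B')(y)), -1) = Pow(Add(-3965, Mul(3, Add(1, 3))), -1) = Pow(Add(-3965, Mul(3, 4)), -1) = Pow(Add(-3965, 12), -1) = Pow(-3953, -1) = Rational(-1, 3953)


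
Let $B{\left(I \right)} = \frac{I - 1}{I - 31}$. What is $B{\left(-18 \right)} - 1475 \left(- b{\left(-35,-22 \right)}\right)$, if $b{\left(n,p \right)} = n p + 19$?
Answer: $\frac{57024994}{49} \approx 1.1638 \cdot 10^{6}$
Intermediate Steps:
$b{\left(n,p \right)} = 19 + n p$
$B{\left(I \right)} = \frac{-1 + I}{-31 + I}$
$B{\left(-18 \right)} - 1475 \left(- b{\left(-35,-22 \right)}\right) = \frac{-1 - 18}{-31 - 18} - 1475 \left(- (19 - -770)\right) = \frac{1}{-49} \left(-19\right) - 1475 \left(- (19 + 770)\right) = \left(- \frac{1}{49}\right) \left(-19\right) - 1475 \left(\left(-1\right) 789\right) = \frac{19}{49} - -1163775 = \frac{19}{49} + 1163775 = \frac{57024994}{49}$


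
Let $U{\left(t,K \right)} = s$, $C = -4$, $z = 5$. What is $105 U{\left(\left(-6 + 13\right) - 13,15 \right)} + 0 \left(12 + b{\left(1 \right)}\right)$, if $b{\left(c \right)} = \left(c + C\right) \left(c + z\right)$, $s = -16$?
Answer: $-1680$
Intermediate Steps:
$b{\left(c \right)} = \left(-4 + c\right) \left(5 + c\right)$ ($b{\left(c \right)} = \left(c - 4\right) \left(c + 5\right) = \left(-4 + c\right) \left(5 + c\right)$)
$U{\left(t,K \right)} = -16$
$105 U{\left(\left(-6 + 13\right) - 13,15 \right)} + 0 \left(12 + b{\left(1 \right)}\right) = 105 \left(-16\right) + 0 \left(12 + \left(-20 + 1 + 1^{2}\right)\right) = -1680 + 0 \left(12 + \left(-20 + 1 + 1\right)\right) = -1680 + 0 \left(12 - 18\right) = -1680 + 0 \left(-6\right) = -1680 + 0 = -1680$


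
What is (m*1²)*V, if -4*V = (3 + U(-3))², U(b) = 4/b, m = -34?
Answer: 425/18 ≈ 23.611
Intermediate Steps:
V = -25/36 (V = -(3 + 4/(-3))²/4 = -(3 + 4*(-⅓))²/4 = -(3 - 4/3)²/4 = -(5/3)²/4 = -¼*25/9 = -25/36 ≈ -0.69444)
(m*1²)*V = -34*1²*(-25/36) = -34*1*(-25/36) = -34*(-25/36) = 425/18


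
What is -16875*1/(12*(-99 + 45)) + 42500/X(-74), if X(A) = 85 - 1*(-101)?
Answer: 63125/248 ≈ 254.54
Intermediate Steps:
X(A) = 186 (X(A) = 85 + 101 = 186)
-16875*1/(12*(-99 + 45)) + 42500/X(-74) = -16875*1/(12*(-99 + 45)) + 42500/186 = -16875/(12*(-54)) + 42500*(1/186) = -16875/(-648) + 21250/93 = -16875*(-1/648) + 21250/93 = 625/24 + 21250/93 = 63125/248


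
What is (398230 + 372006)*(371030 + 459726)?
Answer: 639878178416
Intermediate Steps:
(398230 + 372006)*(371030 + 459726) = 770236*830756 = 639878178416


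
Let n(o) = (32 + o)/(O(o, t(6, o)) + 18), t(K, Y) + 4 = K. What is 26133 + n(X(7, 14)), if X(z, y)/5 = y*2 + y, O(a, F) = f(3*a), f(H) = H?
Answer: 8467213/324 ≈ 26133.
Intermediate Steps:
t(K, Y) = -4 + K
O(a, F) = 3*a
X(z, y) = 15*y (X(z, y) = 5*(y*2 + y) = 5*(2*y + y) = 5*(3*y) = 15*y)
n(o) = (32 + o)/(18 + 3*o) (n(o) = (32 + o)/(3*o + 18) = (32 + o)/(18 + 3*o))
26133 + n(X(7, 14)) = 26133 + (32 + 15*14)/(3*(6 + 15*14)) = 26133 + (32 + 210)/(3*(6 + 210)) = 26133 + (⅓)*242/216 = 26133 + (⅓)*(1/216)*242 = 26133 + 121/324 = 8467213/324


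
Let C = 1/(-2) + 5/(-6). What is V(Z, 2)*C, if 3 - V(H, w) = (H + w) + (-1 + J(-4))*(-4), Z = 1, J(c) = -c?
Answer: -16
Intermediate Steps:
C = -4/3 (C = 1*(-½) + 5*(-⅙) = -½ - ⅚ = -4/3 ≈ -1.3333)
V(H, w) = 15 - H - w (V(H, w) = 3 - ((H + w) + (-1 - 1*(-4))*(-4)) = 3 - ((H + w) + (-1 + 4)*(-4)) = 3 - ((H + w) + 3*(-4)) = 3 - ((H + w) - 12) = 3 - (-12 + H + w) = 3 + (12 - H - w) = 15 - H - w)
V(Z, 2)*C = (15 - 1*1 - 1*2)*(-4/3) = (15 - 1 - 2)*(-4/3) = 12*(-4/3) = -16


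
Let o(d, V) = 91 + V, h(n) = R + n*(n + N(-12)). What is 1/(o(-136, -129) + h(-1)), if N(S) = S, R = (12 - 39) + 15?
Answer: -1/37 ≈ -0.027027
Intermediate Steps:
R = -12 (R = -27 + 15 = -12)
h(n) = -12 + n*(-12 + n) (h(n) = -12 + n*(n - 12) = -12 + n*(-12 + n))
1/(o(-136, -129) + h(-1)) = 1/((91 - 129) + (-12 + (-1)**2 - 12*(-1))) = 1/(-38 + (-12 + 1 + 12)) = 1/(-38 + 1) = 1/(-37) = -1/37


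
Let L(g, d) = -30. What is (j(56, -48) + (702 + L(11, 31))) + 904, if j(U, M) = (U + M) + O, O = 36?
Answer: 1620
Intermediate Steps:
j(U, M) = 36 + M + U (j(U, M) = (U + M) + 36 = (M + U) + 36 = 36 + M + U)
(j(56, -48) + (702 + L(11, 31))) + 904 = ((36 - 48 + 56) + (702 - 30)) + 904 = (44 + 672) + 904 = 716 + 904 = 1620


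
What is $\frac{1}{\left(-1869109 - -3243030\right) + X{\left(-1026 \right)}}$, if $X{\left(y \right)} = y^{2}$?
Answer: $\frac{1}{2426597} \approx 4.121 \cdot 10^{-7}$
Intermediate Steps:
$\frac{1}{\left(-1869109 - -3243030\right) + X{\left(-1026 \right)}} = \frac{1}{\left(-1869109 - -3243030\right) + \left(-1026\right)^{2}} = \frac{1}{\left(-1869109 + 3243030\right) + 1052676} = \frac{1}{1373921 + 1052676} = \frac{1}{2426597}$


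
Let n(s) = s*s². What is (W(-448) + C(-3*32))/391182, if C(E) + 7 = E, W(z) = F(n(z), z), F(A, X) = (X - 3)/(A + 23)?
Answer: -4630641278/17586636938079 ≈ -0.00026330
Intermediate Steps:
n(s) = s³
F(A, X) = (-3 + X)/(23 + A)
W(z) = (-3 + z)/(23 + z³)
C(E) = -7 + E
(W(-448) + C(-3*32))/391182 = ((-3 - 448)/(23 + (-448)³) + (-7 - 3*32))/391182 = (-451/(23 - 89915392) + (-7 - 96))*(1/391182) = (-451/(-89915369) - 103)*(1/391182) = (-1/89915369*(-451) - 103)*(1/391182) = (451/89915369 - 103)*(1/391182) = -9261282556/89915369*1/391182 = -4630641278/17586636938079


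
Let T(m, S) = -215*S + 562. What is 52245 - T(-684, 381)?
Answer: 133598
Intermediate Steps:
T(m, S) = 562 - 215*S
52245 - T(-684, 381) = 52245 - (562 - 215*381) = 52245 - (562 - 81915) = 52245 - 1*(-81353) = 52245 + 81353 = 133598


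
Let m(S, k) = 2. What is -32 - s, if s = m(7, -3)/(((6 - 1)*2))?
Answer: -161/5 ≈ -32.200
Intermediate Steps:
s = ⅕ (s = 2/(((6 - 1)*2)) = 2/((5*2)) = 2/10 = 2*(⅒) = ⅕ ≈ 0.20000)
-32 - s = -32 - 1*⅕ = -32 - ⅕ = -161/5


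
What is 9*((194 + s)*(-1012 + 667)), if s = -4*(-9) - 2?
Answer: -707940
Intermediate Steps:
s = 34 (s = 36 - 2 = 34)
9*((194 + s)*(-1012 + 667)) = 9*((194 + 34)*(-1012 + 667)) = 9*(228*(-345)) = 9*(-78660) = -707940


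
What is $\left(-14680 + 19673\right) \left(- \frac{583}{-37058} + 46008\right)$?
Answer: $\frac{8512890479671}{37058} \approx 2.2972 \cdot 10^{8}$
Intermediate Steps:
$\left(-14680 + 19673\right) \left(- \frac{583}{-37058} + 46008\right) = 4993 \left(\left(-583\right) \left(- \frac{1}{37058}\right) + 46008\right) = 4993 \left(\frac{583}{37058} + 46008\right) = 4993 \cdot \frac{1704965047}{37058} = \frac{8512890479671}{37058}$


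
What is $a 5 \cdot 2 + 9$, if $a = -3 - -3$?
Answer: $9$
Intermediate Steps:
$a = 0$ ($a = -3 + 3 = 0$)
$a 5 \cdot 2 + 9 = 0 \cdot 5 \cdot 2 + 9 = 0 \cdot 10 + 9 = 0 + 9 = 9$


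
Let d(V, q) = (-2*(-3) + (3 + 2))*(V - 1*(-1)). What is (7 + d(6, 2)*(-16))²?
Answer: 1500625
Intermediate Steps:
d(V, q) = 11 + 11*V (d(V, q) = (6 + 5)*(V + 1) = 11*(1 + V) = 11 + 11*V)
(7 + d(6, 2)*(-16))² = (7 + (11 + 11*6)*(-16))² = (7 + (11 + 66)*(-16))² = (7 + 77*(-16))² = (7 - 1232)² = (-1225)² = 1500625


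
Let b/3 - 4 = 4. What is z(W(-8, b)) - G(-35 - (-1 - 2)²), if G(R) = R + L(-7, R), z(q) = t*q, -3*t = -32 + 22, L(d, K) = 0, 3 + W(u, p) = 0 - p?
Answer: -46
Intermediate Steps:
b = 24 (b = 12 + 3*4 = 12 + 12 = 24)
W(u, p) = -3 - p (W(u, p) = -3 + (0 - p) = -3 - p)
t = 10/3 (t = -(-32 + 22)/3 = -⅓*(-10) = 10/3 ≈ 3.3333)
z(q) = 10*q/3
G(R) = R (G(R) = R + 0 = R)
z(W(-8, b)) - G(-35 - (-1 - 2)²) = 10*(-3 - 1*24)/3 - (-35 - (-1 - 2)²) = 10*(-3 - 24)/3 - (-35 - 1*(-3)²) = (10/3)*(-27) - (-35 - 1*9) = -90 - (-35 - 9) = -90 - 1*(-44) = -90 + 44 = -46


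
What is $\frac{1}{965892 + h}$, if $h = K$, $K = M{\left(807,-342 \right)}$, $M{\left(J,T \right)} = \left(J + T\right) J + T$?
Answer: $\frac{1}{1340805} \approx 7.4582 \cdot 10^{-7}$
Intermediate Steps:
$M{\left(J,T \right)} = T + J \left(J + T\right)$ ($M{\left(J,T \right)} = J \left(J + T\right) + T = T + J \left(J + T\right)$)
$K = 374913$ ($K = -342 + 807^{2} + 807 \left(-342\right) = -342 + 651249 - 275994 = 374913$)
$h = 374913$
$\frac{1}{965892 + h} = \frac{1}{965892 + 374913} = \frac{1}{1340805}$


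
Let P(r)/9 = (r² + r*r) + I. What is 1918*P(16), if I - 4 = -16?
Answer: 8631000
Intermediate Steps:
I = -12 (I = 4 - 16 = -12)
P(r) = -108 + 18*r² (P(r) = 9*((r² + r*r) - 12) = 9*((r² + r²) - 12) = 9*(2*r² - 12) = 9*(-12 + 2*r²) = -108 + 18*r²)
1918*P(16) = 1918*(-108 + 18*16²) = 1918*(-108 + 18*256) = 1918*(-108 + 4608) = 1918*4500 = 8631000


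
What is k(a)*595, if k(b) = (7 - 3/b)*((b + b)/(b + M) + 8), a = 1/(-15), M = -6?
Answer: 248200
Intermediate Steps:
a = -1/15 (a = 1*(-1/15) = -1/15 ≈ -0.066667)
k(b) = (7 - 3/b)*(8 + 2*b/(-6 + b)) (k(b) = (7 - 3/b)*((b + b)/(b - 6) + 8) = (7 - 3/b)*((2*b)/(-6 + b) + 8) = (7 - 3/b)*(2*b/(-6 + b) + 8) = (7 - 3/b)*(8 + 2*b/(-6 + b)))
k(a)*595 = (2*(72 - 183*(-1/15) + 35*(-1/15)²)/((-1/15)*(-6 - 1/15)))*595 = (2*(-15)*(72 + 61/5 + 35*(1/225))/(-91/15))*595 = (2*(-15)*(-15/91)*(72 + 61/5 + 7/45))*595 = (2*(-15)*(-15/91)*(3796/45))*595 = (2920/7)*595 = 248200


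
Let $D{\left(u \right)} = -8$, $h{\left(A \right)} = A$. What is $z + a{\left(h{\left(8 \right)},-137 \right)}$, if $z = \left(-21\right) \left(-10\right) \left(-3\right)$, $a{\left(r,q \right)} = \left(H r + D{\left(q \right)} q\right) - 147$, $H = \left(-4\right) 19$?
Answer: $-289$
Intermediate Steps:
$H = -76$
$a{\left(r,q \right)} = -147 - 76 r - 8 q$ ($a{\left(r,q \right)} = \left(- 76 r - 8 q\right) - 147 = -147 - 76 r - 8 q$)
$z = -630$ ($z = 210 \left(-3\right) = -630$)
$z + a{\left(h{\left(8 \right)},-137 \right)} = -630 - -341 = -630 + 341 = -289$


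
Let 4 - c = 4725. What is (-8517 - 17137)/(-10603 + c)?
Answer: 12827/7662 ≈ 1.6741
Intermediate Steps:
c = -4721 (c = 4 - 1*4725 = 4 - 4725 = -4721)
(-8517 - 17137)/(-10603 + c) = (-8517 - 17137)/(-10603 - 4721) = -25654/(-15324) = -25654*(-1/15324) = 12827/7662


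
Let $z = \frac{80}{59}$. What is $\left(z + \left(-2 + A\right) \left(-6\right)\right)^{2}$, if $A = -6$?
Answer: $\frac{8479744}{3481} \approx 2436.0$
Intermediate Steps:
$z = \frac{80}{59}$ ($z = 80 \cdot \frac{1}{59} = \frac{80}{59} \approx 1.3559$)
$\left(z + \left(-2 + A\right) \left(-6\right)\right)^{2} = \left(\frac{80}{59} + \left(-2 - 6\right) \left(-6\right)\right)^{2} = \left(\frac{80}{59} - -48\right)^{2} = \left(\frac{80}{59} + 48\right)^{2} = \left(\frac{2912}{59}\right)^{2} = \frac{8479744}{3481}$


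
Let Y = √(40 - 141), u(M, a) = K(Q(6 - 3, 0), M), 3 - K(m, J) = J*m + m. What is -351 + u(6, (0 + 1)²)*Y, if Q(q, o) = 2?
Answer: -351 - 11*I*√101 ≈ -351.0 - 110.55*I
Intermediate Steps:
K(m, J) = 3 - m - J*m (K(m, J) = 3 - (J*m + m) = 3 - (m + J*m) = 3 + (-m - J*m) = 3 - m - J*m)
u(M, a) = 1 - 2*M (u(M, a) = 3 - 1*2 - 1*M*2 = 3 - 2 - 2*M = 1 - 2*M)
Y = I*√101 (Y = √(-101) = I*√101 ≈ 10.05*I)
-351 + u(6, (0 + 1)²)*Y = -351 + (1 - 2*6)*(I*√101) = -351 + (1 - 12)*(I*√101) = -351 - 11*I*√101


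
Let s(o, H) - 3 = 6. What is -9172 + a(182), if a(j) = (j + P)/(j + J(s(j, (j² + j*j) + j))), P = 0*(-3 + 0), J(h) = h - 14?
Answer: -1623262/177 ≈ -9171.0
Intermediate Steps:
s(o, H) = 9 (s(o, H) = 3 + 6 = 9)
J(h) = -14 + h
P = 0 (P = 0*(-3) = 0)
a(j) = j/(-5 + j) (a(j) = (j + 0)/(j + (-14 + 9)) = j/(j - 5) = j/(-5 + j))
-9172 + a(182) = -9172 + 182/(-5 + 182) = -9172 + 182/177 = -1623262/177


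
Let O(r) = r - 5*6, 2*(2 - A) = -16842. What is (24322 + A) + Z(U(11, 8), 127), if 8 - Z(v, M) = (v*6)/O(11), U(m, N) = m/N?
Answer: 2489261/76 ≈ 32753.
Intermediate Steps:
A = 8423 (A = 2 - ½*(-16842) = 2 + 8421 = 8423)
O(r) = -30 + r (O(r) = r - 30 = -30 + r)
Z(v, M) = 8 + 6*v/19 (Z(v, M) = 8 - v*6/(-30 + 11) = 8 - 6*v/(-19) = 8 - 6*v*(-1)/19 = 8 - (-6)*v/19 = 8 + 6*v/19)
(24322 + A) + Z(U(11, 8), 127) = (24322 + 8423) + (8 + 6*(11/8)/19) = 32745 + (8 + 6*(11*(⅛))/19) = 32745 + (8 + (6/19)*(11/8)) = 32745 + (8 + 33/76) = 32745 + 641/76 = 2489261/76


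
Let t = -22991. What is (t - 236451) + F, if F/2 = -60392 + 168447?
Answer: -43332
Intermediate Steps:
F = 216110 (F = 2*(-60392 + 168447) = 2*108055 = 216110)
(t - 236451) + F = (-22991 - 236451) + 216110 = -259442 + 216110 = -43332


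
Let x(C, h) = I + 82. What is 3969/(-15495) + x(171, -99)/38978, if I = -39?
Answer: -51345799/201321370 ≈ -0.25504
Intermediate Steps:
x(C, h) = 43 (x(C, h) = -39 + 82 = 43)
3969/(-15495) + x(171, -99)/38978 = 3969/(-15495) + 43/38978 = 3969*(-1/15495) + 43*(1/38978) = -1323/5165 + 43/38978 = -51345799/201321370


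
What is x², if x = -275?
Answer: 75625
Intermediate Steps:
x² = (-275)² = 75625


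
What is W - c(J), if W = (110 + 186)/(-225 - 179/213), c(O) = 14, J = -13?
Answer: -92063/6013 ≈ -15.311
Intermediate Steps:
W = -7881/6013 (W = 296/(-225 - 179*1/213) = 296/(-225 - 179/213) = 296/(-48104/213) = 296*(-213/48104) = -7881/6013 ≈ -1.3107)
W - c(J) = -7881/6013 - 1*14 = -7881/6013 - 14 = -92063/6013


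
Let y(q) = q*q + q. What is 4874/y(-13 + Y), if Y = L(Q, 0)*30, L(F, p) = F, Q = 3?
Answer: 2437/3003 ≈ 0.81152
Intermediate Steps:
Y = 90 (Y = 3*30 = 90)
y(q) = q + q² (y(q) = q² + q = q + q²)
4874/y(-13 + Y) = 4874/(((-13 + 90)*(1 + (-13 + 90)))) = 4874/((77*(1 + 77))) = 4874/((77*78)) = 4874/6006 = 4874*(1/6006) = 2437/3003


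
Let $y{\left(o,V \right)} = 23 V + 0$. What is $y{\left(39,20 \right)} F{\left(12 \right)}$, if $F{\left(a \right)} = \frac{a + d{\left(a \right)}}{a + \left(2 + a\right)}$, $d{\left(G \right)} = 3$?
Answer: $\frac{3450}{13} \approx 265.38$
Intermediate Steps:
$F{\left(a \right)} = \frac{3 + a}{2 + 2 a}$ ($F{\left(a \right)} = \frac{a + 3}{a + \left(2 + a\right)} = \frac{3 + a}{2 + 2 a}$)
$y{\left(o,V \right)} = 23 V$
$y{\left(39,20 \right)} F{\left(12 \right)} = 23 \cdot 20 \frac{3 + 12}{2 \left(1 + 12\right)} = 460 \cdot \frac{1}{2} \cdot \frac{1}{13} \cdot 15 = 460 \cdot \frac{15}{26} = \frac{3450}{13}$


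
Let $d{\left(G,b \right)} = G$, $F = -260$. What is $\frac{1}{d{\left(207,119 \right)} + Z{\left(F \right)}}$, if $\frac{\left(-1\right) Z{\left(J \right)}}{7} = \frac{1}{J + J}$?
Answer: $\frac{520}{107647} \approx 0.0048306$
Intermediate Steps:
$Z{\left(J \right)} = - \frac{7}{2 J}$ ($Z{\left(J \right)} = - \frac{7}{J + J} = - \frac{7}{2 J}$)
$\frac{1}{d{\left(207,119 \right)} + Z{\left(F \right)}} = \frac{1}{207 - \frac{7}{2 \left(-260\right)}} = \frac{1}{207 - - \frac{7}{520}} = \frac{1}{207 + \frac{7}{520}} = \frac{1}{\frac{107647}{520}} = \frac{520}{107647}$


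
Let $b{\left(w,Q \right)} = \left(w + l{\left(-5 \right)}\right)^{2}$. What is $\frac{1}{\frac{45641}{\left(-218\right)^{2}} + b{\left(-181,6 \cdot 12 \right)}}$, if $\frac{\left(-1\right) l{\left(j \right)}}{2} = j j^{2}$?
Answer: $\frac{47524}{226307405} \approx 0.00021$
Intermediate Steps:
$l{\left(j \right)} = - 2 j^{3}$ ($l{\left(j \right)} = - 2 j j^{2} = - 2 j^{3}$)
$b{\left(w,Q \right)} = \left(250 + w\right)^{2}$ ($b{\left(w,Q \right)} = \left(w - 2 \left(-5\right)^{3}\right)^{2} = \left(w - -250\right)^{2} = \left(w + 250\right)^{2} = \left(250 + w\right)^{2}$)
$\frac{1}{\frac{45641}{\left(-218\right)^{2}} + b{\left(-181,6 \cdot 12 \right)}} = \frac{1}{\frac{45641}{\left(-218\right)^{2}} + \left(250 - 181\right)^{2}} = \frac{1}{\frac{45641}{47524} + 69^{2}} = \frac{1}{45641 \cdot \frac{1}{47524} + 4761} = \frac{1}{\frac{45641}{47524} + 4761} = \frac{1}{\frac{226307405}{47524}} = \frac{47524}{226307405}$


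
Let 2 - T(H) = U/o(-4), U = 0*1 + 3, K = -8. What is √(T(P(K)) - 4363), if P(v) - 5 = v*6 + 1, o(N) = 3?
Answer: I*√4362 ≈ 66.045*I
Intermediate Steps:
U = 3 (U = 0 + 3 = 3)
P(v) = 6 + 6*v (P(v) = 5 + (v*6 + 1) = 5 + (6*v + 1) = 5 + (1 + 6*v) = 6 + 6*v)
T(H) = 1 (T(H) = 2 - 3/3 = 2 - 1*1 = 2 - 1 = 1)
√(T(P(K)) - 4363) = √(1 - 4363) = √(-4362) = I*√4362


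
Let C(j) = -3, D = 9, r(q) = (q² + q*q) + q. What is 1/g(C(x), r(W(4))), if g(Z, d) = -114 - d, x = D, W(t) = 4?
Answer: -1/150 ≈ -0.0066667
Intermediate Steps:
r(q) = q + 2*q² (r(q) = (q² + q²) + q = 2*q² + q = q + 2*q²)
x = 9
1/g(C(x), r(W(4))) = 1/(-114 - 4*(1 + 2*4)) = 1/(-114 - 4*(1 + 8)) = 1/(-114 - 4*9) = 1/(-114 - 1*36) = 1/(-114 - 36) = 1/(-150) = -1/150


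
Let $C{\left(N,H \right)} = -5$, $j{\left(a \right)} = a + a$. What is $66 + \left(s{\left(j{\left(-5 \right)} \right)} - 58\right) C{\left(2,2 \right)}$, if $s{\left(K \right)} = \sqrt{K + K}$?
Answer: $356 - 10 i \sqrt{5} \approx 356.0 - 22.361 i$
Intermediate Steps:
$j{\left(a \right)} = 2 a$
$s{\left(K \right)} = \sqrt{2} \sqrt{K}$ ($s{\left(K \right)} = \sqrt{2 K} = \sqrt{2} \sqrt{K}$)
$66 + \left(s{\left(j{\left(-5 \right)} \right)} - 58\right) C{\left(2,2 \right)} = 66 + \left(\sqrt{2} \sqrt{2 \left(-5\right)} - 58\right) \left(-5\right) = 66 + \left(\sqrt{2} \sqrt{-10} - 58\right) \left(-5\right) = 66 + \left(\sqrt{2} i \sqrt{10} - 58\right) \left(-5\right) = 66 + \left(2 i \sqrt{5} - 58\right) \left(-5\right) = 66 + \left(-58 + 2 i \sqrt{5}\right) \left(-5\right) = 66 + \left(290 - 10 i \sqrt{5}\right) = 356 - 10 i \sqrt{5}$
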